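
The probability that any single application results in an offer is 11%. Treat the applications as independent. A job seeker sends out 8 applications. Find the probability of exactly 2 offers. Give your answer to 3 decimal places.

0.168

X ~ Binomial(n=8, p=0.11).
P(X=2) = C(8,2) · p^2 · (1−p)^6
= 28 · 0.0121 · 0.49698 = 0.16838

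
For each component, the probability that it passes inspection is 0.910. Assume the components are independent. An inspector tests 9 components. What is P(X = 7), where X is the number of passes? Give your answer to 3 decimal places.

0.151

X ~ Binomial(n=9, p=0.91).
P(X=7) = C(9,7) · p^7 · (1−p)^2
= 36 · 0.51676 · 0.0081 = 0.15069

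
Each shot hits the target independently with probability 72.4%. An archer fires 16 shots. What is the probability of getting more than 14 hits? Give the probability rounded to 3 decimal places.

X ~ Binomial(16, 0.724); P(X ≥ 15) = Σ C(16,k) p^k (1−p)^(16−k) over k:
  k=15: C(16,15)·0.724^15·0.276^1 = 0.03476
  k=16: C(16,16)·0.724^16·0.276^0 = 0.00570
Total = 0.04046

0.040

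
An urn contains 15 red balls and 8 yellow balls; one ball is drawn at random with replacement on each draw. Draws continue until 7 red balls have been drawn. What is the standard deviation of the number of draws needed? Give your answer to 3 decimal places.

2.393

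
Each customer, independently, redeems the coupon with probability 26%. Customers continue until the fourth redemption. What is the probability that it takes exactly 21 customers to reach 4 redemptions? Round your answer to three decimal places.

Y = trial on which the fourth success occurs; negative binomial, r=4, p=0.26.
P(Y=21) = C(20,3) · p^4 · (1−p)^17
= 1140 · 0.0045698 · 0.0059833 = 0.03117

0.031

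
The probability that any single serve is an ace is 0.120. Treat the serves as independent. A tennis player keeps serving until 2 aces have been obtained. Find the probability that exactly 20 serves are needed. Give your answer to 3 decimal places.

Y = trial on which the second success occurs; negative binomial, r=2, p=0.12.
P(Y=20) = C(19,1) · p^2 · (1−p)^18
= 19 · 0.0144 · 0.10016 = 0.02740

0.027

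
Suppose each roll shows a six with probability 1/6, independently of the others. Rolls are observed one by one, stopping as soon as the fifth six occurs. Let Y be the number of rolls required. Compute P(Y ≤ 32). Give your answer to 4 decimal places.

0.6359

Finishing within 32 rolls ⇔ at least 5 successes in the first 32. With X ~ Binomial(32, 0.166667), P(Y ≤ 32) = 1 − P(X ≤ 4).
  k=0: C(32,0)·0.166667^0·0.833333^32 = 0.002926
  k=1: C(32,1)·0.166667^1·0.833333^31 = 0.018723
  k=2: C(32,2)·0.166667^2·0.833333^30 = 0.058042
  k=3: C(32,3)·0.166667^3·0.833333^29 = 0.116084
  k=4: C(32,4)·0.166667^4·0.833333^28 = 0.168322
1 − 0.364096 = 0.635904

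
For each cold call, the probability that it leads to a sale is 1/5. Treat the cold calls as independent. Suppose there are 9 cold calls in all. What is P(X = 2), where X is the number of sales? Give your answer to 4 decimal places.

0.3020

X ~ Binomial(n=9, p=0.20).
P(X=2) = C(9,2) · p^2 · (1−p)^7
= 36 · 0.04 · 0.20972 = 0.301990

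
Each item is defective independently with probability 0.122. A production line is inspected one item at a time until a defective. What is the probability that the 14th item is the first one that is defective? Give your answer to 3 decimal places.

0.022

Geometric (trials to first success), p = 0.122.
P(Y = 14) = (1−p)^13 · p = 0.18426 · 0.122 = 0.02248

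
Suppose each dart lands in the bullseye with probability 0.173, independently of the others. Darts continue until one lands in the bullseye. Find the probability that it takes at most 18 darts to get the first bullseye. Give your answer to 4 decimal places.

Y = number of darts to the first success; geometric, p = 0.173.
P(Y ≤ 18) = 1 − (1−p)^18 = 1 − 0.032742 = 0.967258

0.9673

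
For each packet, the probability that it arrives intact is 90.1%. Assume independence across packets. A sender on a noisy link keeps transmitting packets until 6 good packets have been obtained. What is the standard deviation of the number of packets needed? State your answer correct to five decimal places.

0.85540

Y = total packets until the sixth success; negative binomial with r=6, p=0.901.
SD(Y) = √[r(1−p)/p²] = √(0.7317064) = 0.8553984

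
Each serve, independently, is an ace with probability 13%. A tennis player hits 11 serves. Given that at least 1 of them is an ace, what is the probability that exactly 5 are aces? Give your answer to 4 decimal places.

0.0095

X ~ Binomial(11, 0.13). Want P(X=5 | X≥1) = P(X=5) / P(X≥1).
P(X=5) = C(11,5)·0.13^5·0.87^6 = 0.007438
P(X≥1) = 1 − 0.216128 = 0.783872
Ratio = 0.007438 / 0.783872 = 0.009489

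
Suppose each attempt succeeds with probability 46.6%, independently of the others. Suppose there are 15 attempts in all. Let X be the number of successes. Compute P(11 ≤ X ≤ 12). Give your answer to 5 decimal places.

X ~ Binomial(15, 0.466); P(11 ≤ X ≤ 12) = Σ C(15,k) p^k (1−p)^(15−k) over k:
  k=11: C(15,11)·0.466^11·0.534^4 = 0.0249771
  k=12: C(15,12)·0.466^12·0.534^3 = 0.0072655
Total = 0.0322427

0.03224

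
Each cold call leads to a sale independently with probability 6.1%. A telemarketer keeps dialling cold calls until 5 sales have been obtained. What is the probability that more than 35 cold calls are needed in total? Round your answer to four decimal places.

Needing more than 35 cold calls ⇔ fewer than 5 successes in the first 35. With X ~ Binomial(35, 0.061), P(Y > 35) = P(X ≤ 4).
  k=0: C(35,0)·0.061^0·0.939^35 = 0.110483
  k=1: C(35,1)·0.061^1·0.939^34 = 0.251205
  k=2: C(35,2)·0.061^2·0.939^33 = 0.277422
  k=3: C(35,3)·0.061^3·0.939^32 = 0.198243
  k=4: C(35,4)·0.061^4·0.939^31 = 0.103027
P(X ≤ 4) = 0.940381

0.9404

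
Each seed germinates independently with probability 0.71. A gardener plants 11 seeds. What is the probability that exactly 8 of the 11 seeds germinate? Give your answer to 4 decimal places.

X ~ Binomial(n=11, p=0.71).
P(X=8) = C(11,8) · p^8 · (1−p)^3
= 165 · 0.064575 · 0.024389 = 0.259863

0.2599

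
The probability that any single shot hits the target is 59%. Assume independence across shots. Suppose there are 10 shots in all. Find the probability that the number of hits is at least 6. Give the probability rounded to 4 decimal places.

X ~ Binomial(10, 0.59); P(X ≥ 6) = Σ C(10,k) p^k (1−p)^(10−k) over k:
  k=6: C(10,6)·0.59^6·0.41^4 = 0.250303
  k=7: C(10,7)·0.59^7·0.41^3 = 0.205824
  k=8: C(10,8)·0.59^8·0.41^2 = 0.111070
  k=9: C(10,9)·0.59^9·0.41^1 = 0.035518
  k=10: C(10,10)·0.59^10·0.41^0 = 0.005111
Total = 0.607827

0.6078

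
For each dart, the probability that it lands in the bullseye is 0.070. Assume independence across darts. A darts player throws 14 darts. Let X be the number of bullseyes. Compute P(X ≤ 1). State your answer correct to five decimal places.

0.74355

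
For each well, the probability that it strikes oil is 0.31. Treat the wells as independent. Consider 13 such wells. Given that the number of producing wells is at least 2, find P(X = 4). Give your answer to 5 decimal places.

0.24771

X ~ Binomial(13, 0.31). Want P(X=4 | X≥2) = P(X=4) / P(X≥2).
P(X=4) = C(13,4)·0.31^4·0.69^9 = 0.2340963
P(X≥2) = 1 − 0.0080360 − 0.0469347 = 0.9450293
Ratio = 0.2340963 / 0.9450293 = 0.2477133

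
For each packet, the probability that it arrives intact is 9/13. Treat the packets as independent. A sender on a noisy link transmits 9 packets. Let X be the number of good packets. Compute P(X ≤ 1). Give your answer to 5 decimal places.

X ~ Binomial(9, 0.692308); P(X ≤ 1) = Σ C(9,k) p^k (1−p)^(9−k) over k:
  k=0: C(9,0)·0.692308^0·0.307692^9 = 0.0000247
  k=1: C(9,1)·0.692308^1·0.307692^8 = 0.0005006
Total = 0.0005253

0.00053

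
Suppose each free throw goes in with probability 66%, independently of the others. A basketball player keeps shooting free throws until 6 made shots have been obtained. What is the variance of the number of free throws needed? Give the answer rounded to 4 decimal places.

4.6832

Y = total free throws until the sixth success; negative binomial with r=6, p=0.66.
Var(Y) = r(1−p)/p² = 6·0.34 / 0.66² = 4.683196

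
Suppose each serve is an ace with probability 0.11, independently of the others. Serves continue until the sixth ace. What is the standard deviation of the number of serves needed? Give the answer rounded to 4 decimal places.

Y = total serves until the sixth success; negative binomial with r=6, p=0.11.
SD(Y) = √[r(1−p)/p²] = √(441.322314) = 21.007673

21.0077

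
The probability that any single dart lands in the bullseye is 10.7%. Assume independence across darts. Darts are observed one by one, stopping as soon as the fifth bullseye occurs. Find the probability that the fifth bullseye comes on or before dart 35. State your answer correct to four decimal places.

Finishing within 35 darts ⇔ at least 5 successes in the first 35. With X ~ Binomial(35, 0.107), P(Y ≤ 35) = 1 − P(X ≤ 4).
  k=0: C(35,0)·0.107^0·0.893^35 = 0.019046
  k=1: C(35,1)·0.107^1·0.893^34 = 0.079873
  k=2: C(35,2)·0.107^2·0.893^33 = 0.162698
  k=3: C(35,3)·0.107^3·0.893^32 = 0.214441
  k=4: C(35,4)·0.107^4·0.893^31 = 0.205556
1 − 0.681614 = 0.318386

0.3184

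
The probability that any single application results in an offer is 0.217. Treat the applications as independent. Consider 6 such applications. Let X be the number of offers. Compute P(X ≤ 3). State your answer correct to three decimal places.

X ~ Binomial(6, 0.217); P(X ≤ 3) = Σ C(6,k) p^k (1−p)^(6−k) over k:
  k=0: C(6,0)·0.217^0·0.783^6 = 0.23045
  k=1: C(6,1)·0.217^1·0.783^5 = 0.38319
  k=2: C(6,2)·0.217^2·0.783^4 = 0.26550
  k=3: C(6,3)·0.217^3·0.783^3 = 0.09811
Total = 0.97724

0.977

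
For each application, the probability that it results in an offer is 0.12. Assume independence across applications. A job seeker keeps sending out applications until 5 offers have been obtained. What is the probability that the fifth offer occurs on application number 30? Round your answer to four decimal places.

0.0242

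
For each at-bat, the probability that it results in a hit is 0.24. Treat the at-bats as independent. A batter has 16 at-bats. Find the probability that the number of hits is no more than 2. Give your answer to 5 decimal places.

X ~ Binomial(16, 0.24); P(X ≤ 2) = Σ C(16,k) p^k (1−p)^(16−k) over k:
  k=0: C(16,0)·0.24^0·0.76^16 = 0.0123885
  k=1: C(16,1)·0.24^1·0.76^15 = 0.0625943
  k=2: C(16,2)·0.24^2·0.76^14 = 0.1482498
Total = 0.2232326

0.22323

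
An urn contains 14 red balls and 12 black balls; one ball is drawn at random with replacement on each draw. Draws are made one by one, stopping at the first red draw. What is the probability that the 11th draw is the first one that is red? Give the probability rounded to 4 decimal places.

0.0002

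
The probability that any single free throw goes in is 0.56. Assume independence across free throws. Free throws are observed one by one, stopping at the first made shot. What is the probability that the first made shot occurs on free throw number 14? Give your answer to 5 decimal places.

0.00001

Geometric (trials to first success), p = 0.56.
P(Y = 14) = (1−p)^13 · p = 2.3168e-05 · 0.56 = 0.0000130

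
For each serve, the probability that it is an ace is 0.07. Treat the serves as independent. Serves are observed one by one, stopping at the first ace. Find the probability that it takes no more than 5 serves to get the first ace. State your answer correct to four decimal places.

0.3043

Y = number of serves to the first success; geometric, p = 0.07.
P(Y ≤ 5) = 1 − (1−p)^5 = 1 − 0.695688 = 0.304312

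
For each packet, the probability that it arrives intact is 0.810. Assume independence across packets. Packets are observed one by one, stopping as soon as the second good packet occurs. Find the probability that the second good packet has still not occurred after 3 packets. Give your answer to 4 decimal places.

Needing more than 3 packets ⇔ fewer than 2 successes in the first 3. With X ~ Binomial(3, 0.81), P(Y > 3) = P(X ≤ 1).
  k=0: C(3,0)·0.81^0·0.19^3 = 0.006859
  k=1: C(3,1)·0.81^1·0.19^2 = 0.087723
P(X ≤ 1) = 0.094582

0.0946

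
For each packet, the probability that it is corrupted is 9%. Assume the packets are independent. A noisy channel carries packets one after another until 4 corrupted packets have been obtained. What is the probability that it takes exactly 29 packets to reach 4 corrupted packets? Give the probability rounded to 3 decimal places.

Y = trial on which the fourth success occurs; negative binomial, r=4, p=0.09.
P(Y=29) = C(28,3) · p^4 · (1−p)^25
= 3276 · 6.561e-05 · 0.094631 = 0.02034

0.020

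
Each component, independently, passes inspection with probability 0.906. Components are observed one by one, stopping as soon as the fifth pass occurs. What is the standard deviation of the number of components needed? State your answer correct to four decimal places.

Y = total components until the fifth success; negative binomial with r=5, p=0.906.
SD(Y) = √[r(1−p)/p²] = √(0.572587) = 0.756695

0.7567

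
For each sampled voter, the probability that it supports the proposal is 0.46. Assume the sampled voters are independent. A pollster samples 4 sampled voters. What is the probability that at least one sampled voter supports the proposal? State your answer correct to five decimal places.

P(at least one) = 1 − P(none) = 1 − (1 − 0.46)^4
= 1 − 0.0850306 = 0.9149694

0.91497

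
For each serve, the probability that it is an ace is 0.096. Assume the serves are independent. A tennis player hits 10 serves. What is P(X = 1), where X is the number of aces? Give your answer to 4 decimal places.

0.3871

X ~ Binomial(n=10, p=0.096).
P(X=1) = C(10,1) · p^1 · (1−p)^9
= 10 · 0.096 · 0.4032 = 0.387068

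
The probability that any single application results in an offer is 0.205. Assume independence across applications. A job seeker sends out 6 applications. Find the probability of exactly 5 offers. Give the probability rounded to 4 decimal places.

0.0017

X ~ Binomial(n=6, p=0.205).
P(X=5) = C(6,5) · p^5 · (1−p)^1
= 6 · 0.00036205 · 0.795 = 0.001727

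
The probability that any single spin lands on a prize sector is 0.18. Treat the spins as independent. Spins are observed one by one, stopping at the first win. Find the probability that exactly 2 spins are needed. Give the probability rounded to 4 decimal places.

Geometric (trials to first success), p = 0.18.
P(Y = 2) = (1−p)^1 · p = 0.82 · 0.18 = 0.147600

0.1476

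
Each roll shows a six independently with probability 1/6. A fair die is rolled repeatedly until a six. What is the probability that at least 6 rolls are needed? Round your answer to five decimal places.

Y = number of rolls to the first success; geometric, p = 0.166667.
P(Y > 5) = P(first 5 all fail) = (1−p)^5 = 0.4018776

0.40188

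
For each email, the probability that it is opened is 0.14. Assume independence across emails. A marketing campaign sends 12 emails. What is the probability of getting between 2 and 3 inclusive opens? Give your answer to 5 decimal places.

0.44162

X ~ Binomial(12, 0.14); P(2 ≤ X ≤ 3) = Σ C(12,k) p^k (1−p)^(12−k) over k:
  k=2: C(12,2)·0.14^2·0.86^10 = 0.2862757
  k=3: C(12,3)·0.14^3·0.86^9 = 0.1553434
Total = 0.4416191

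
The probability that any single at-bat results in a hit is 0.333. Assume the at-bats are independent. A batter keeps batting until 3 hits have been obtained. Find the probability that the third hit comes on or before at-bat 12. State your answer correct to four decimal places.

Finishing within 12 at-bats ⇔ at least 3 successes in the first 12. With X ~ Binomial(12, 0.333), P(Y ≤ 12) = 1 − P(X ≤ 2).
  k=0: C(12,0)·0.333^0·0.667^12 = 0.007754
  k=1: C(12,1)·0.333^1·0.667^11 = 0.046453
  k=2: C(12,2)·0.333^2·0.667^10 = 0.127553
1 − 0.181759 = 0.818241

0.8182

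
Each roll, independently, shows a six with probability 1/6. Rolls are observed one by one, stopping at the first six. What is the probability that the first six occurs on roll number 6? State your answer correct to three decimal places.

Geometric (trials to first success), p = 0.166667.
P(Y = 6) = (1−p)^5 · p = 0.40188 · 0.166667 = 0.06698

0.067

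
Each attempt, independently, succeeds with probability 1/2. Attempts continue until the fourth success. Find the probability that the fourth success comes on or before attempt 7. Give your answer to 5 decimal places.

0.50000

Finishing within 7 attempts ⇔ at least 4 successes in the first 7. With X ~ Binomial(7, 0.50), P(Y ≤ 7) = 1 − P(X ≤ 3).
  k=0: C(7,0)·0.50^0·0.50^7 = 0.0078125
  k=1: C(7,1)·0.50^1·0.50^6 = 0.0546875
  k=2: C(7,2)·0.50^2·0.50^5 = 0.1640625
  k=3: C(7,3)·0.50^3·0.50^4 = 0.2734375
1 − 0.5000000 = 0.5000000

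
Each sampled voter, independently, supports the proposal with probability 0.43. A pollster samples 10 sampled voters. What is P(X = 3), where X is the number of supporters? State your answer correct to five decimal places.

0.18651

X ~ Binomial(n=10, p=0.43).
P(X=3) = C(10,3) · p^3 · (1−p)^7
= 120 · 0.079507 · 0.019549 = 0.1865136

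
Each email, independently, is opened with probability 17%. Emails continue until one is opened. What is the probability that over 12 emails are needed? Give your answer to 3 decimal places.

Y = number of emails to the first success; geometric, p = 0.17.
P(Y > 12) = P(first 12 all fail) = (1−p)^12 = 0.10689

0.107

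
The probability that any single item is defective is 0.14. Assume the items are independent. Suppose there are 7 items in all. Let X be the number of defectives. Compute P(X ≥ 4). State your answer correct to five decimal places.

0.00943

X ~ Binomial(7, 0.14); P(X ≥ 4) = Σ C(7,k) p^k (1−p)^(7−k) over k:
  k=4: C(7,4)·0.14^4·0.86^3 = 0.0085522
  k=5: C(7,5)·0.14^5·0.86^2 = 0.0008353
  k=6: C(7,6)·0.14^6·0.86^1 = 0.0000453
  k=7: C(7,7)·0.14^7·0.86^0 = 0.0000011
Total = 0.0094339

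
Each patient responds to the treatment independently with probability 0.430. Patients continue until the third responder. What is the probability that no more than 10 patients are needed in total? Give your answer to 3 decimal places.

0.876

Finishing within 10 patients ⇔ at least 3 successes in the first 10. With X ~ Binomial(10, 0.43), P(Y ≤ 10) = 1 − P(X ≤ 2).
  k=0: C(10,0)·0.43^0·0.57^10 = 0.00362
  k=1: C(10,1)·0.43^1·0.57^9 = 0.02731
  k=2: C(10,2)·0.43^2·0.57^8 = 0.09271
1 − 0.12365 = 0.87635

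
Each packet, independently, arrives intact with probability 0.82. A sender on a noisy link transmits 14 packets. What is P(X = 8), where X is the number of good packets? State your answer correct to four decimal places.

0.0209

X ~ Binomial(n=14, p=0.82).
P(X=8) = C(14,8) · p^8 · (1−p)^6
= 3003 · 0.20441 · 3.4012e-05 = 0.020879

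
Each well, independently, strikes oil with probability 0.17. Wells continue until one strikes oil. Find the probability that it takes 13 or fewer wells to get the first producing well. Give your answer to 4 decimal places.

0.9113

Y = number of wells to the first success; geometric, p = 0.17.
P(Y ≤ 13) = 1 − (1−p)^13 = 1 − 0.088719 = 0.911281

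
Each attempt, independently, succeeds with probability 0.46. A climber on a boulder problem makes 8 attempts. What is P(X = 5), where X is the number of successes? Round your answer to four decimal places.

X ~ Binomial(n=8, p=0.46).
P(X=5) = C(8,5) · p^5 · (1−p)^3
= 56 · 0.020596 · 0.15746 = 0.181618

0.1816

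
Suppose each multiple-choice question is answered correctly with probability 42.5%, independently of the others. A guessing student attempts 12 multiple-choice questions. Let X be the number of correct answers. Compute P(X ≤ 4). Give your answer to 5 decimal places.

X ~ Binomial(12, 0.425); P(X ≤ 4) = Σ C(12,k) p^k (1−p)^(12−k) over k:
  k=0: C(12,0)·0.425^0·0.575^12 = 0.0013062
  k=1: C(12,1)·0.425^1·0.575^11 = 0.0115855
  k=2: C(12,2)·0.425^2·0.575^10 = 0.0470978
  k=3: C(12,3)·0.425^3·0.575^9 = 0.1160380
  k=4: C(12,4)·0.425^4·0.575^8 = 0.1929762
Total = 0.3690036

0.36900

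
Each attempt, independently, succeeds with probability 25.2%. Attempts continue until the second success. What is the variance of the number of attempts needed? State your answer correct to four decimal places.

Y = total attempts until the second success; negative binomial with r=2, p=0.252.
Var(Y) = r(1−p)/p² = 2·0.748 / 0.252² = 23.557571

23.5576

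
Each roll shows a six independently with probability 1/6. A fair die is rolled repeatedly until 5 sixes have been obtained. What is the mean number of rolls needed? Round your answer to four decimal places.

30.0000

Y = total rolls until the fifth success; negative binomial with r=5, p=0.166667.
E[Y] = r / p = 5 / 0.166667 = 30.000000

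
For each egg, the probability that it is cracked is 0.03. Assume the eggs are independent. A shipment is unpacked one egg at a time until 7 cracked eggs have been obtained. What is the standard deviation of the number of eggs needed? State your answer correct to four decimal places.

86.8588

Y = total eggs until the seventh success; negative binomial with r=7, p=0.03.
SD(Y) = √[r(1−p)/p²] = √(7544.444444) = 86.858761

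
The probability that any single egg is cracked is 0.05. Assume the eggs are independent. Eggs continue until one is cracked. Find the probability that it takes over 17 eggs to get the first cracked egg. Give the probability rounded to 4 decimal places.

0.4181

Y = number of eggs to the first success; geometric, p = 0.05.
P(Y > 17) = P(first 17 all fail) = (1−p)^17 = 0.418120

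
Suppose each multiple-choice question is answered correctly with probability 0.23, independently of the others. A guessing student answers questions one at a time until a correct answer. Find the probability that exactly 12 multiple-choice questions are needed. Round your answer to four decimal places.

Geometric (trials to first success), p = 0.23.
P(Y = 12) = (1−p)^11 · p = 0.056415 · 0.23 = 0.012976

0.0130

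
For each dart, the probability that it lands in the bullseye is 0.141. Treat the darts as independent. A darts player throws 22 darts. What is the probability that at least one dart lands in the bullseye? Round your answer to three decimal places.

P(at least one) = 1 − P(none) = 1 − (1 − 0.141)^22
= 1 − 0.03531 = 0.96469

0.965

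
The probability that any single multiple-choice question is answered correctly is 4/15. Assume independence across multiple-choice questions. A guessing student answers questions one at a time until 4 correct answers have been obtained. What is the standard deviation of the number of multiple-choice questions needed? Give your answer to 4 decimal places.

6.4226

Y = total multiple-choice questions until the fourth success; negative binomial with r=4, p=0.266667.
SD(Y) = √[r(1−p)/p²] = √(41.250000) = 6.422616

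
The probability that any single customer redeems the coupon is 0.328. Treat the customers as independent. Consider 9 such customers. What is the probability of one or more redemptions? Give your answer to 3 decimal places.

P(at least one) = 1 − P(none) = 1 − (1 − 0.328)^9
= 1 − 0.02795 = 0.97205

0.972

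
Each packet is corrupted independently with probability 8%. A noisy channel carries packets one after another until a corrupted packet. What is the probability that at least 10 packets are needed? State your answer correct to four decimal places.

Y = number of packets to the first success; geometric, p = 0.08.
P(Y > 9) = P(first 9 all fail) = (1−p)^9 = 0.472161

0.4722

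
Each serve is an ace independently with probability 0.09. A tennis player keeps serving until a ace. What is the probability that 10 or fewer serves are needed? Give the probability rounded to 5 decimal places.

0.61058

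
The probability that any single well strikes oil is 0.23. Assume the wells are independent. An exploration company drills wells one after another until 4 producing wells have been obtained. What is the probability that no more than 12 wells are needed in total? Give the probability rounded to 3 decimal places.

Finishing within 12 wells ⇔ at least 4 successes in the first 12. With X ~ Binomial(12, 0.23), P(Y ≤ 12) = 1 − P(X ≤ 3).
  k=0: C(12,0)·0.23^0·0.77^12 = 0.04344
  k=1: C(12,1)·0.23^1·0.77^11 = 0.15571
  k=2: C(12,2)·0.23^2·0.77^10 = 0.25580
  k=3: C(12,3)·0.23^3·0.77^9 = 0.25470
1 − 0.70965 = 0.29035

0.290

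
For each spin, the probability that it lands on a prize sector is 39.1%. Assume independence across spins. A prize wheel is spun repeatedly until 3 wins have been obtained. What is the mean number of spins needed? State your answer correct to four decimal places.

7.6726

Y = total spins until the third success; negative binomial with r=3, p=0.391.
E[Y] = r / p = 3 / 0.391 = 7.672634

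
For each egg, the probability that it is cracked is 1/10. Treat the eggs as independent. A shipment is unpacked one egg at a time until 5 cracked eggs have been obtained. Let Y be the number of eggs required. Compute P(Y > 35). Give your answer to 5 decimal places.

Needing more than 35 eggs ⇔ fewer than 5 successes in the first 35. With X ~ Binomial(35, 0.10), P(Y > 35) = P(X ≤ 4).
  k=0: C(35,0)·0.10^0·0.90^35 = 0.0250316
  k=1: C(35,1)·0.10^1·0.90^34 = 0.0973449
  k=2: C(35,2)·0.10^2·0.90^33 = 0.1838738
  k=3: C(35,3)·0.10^3·0.90^32 = 0.2247346
  k=4: C(35,4)·0.10^4·0.90^31 = 0.1997641
P(X ≤ 4) = 0.7307490

0.73075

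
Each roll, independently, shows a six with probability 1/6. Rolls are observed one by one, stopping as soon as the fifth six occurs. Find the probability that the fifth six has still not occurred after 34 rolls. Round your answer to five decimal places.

0.30944

Needing more than 34 rolls ⇔ fewer than 5 successes in the first 34. With X ~ Binomial(34, 0.166667), P(Y > 34) = P(X ≤ 4).
  k=0: C(34,0)·0.166667^0·0.833333^34 = 0.0020316
  k=1: C(34,1)·0.166667^1·0.833333^33 = 0.0138149
  k=2: C(34,2)·0.166667^2·0.833333^32 = 0.0455890
  k=3: C(34,3)·0.166667^3·0.833333^31 = 0.0972566
  k=4: C(34,4)·0.166667^4·0.833333^30 = 0.1507478
P(X ≤ 4) = 0.3094399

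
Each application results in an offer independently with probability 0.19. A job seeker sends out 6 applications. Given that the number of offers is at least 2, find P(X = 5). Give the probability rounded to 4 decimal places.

X ~ Binomial(6, 0.19). Want P(X=5 | X≥2) = P(X=5) / P(X≥2).
P(X=5) = C(6,5)·0.19^5·0.81^1 = 0.001203
P(X≥2) = 1 − 0.282430 − 0.397493 = 0.320077
Ratio = 0.001203 / 0.320077 = 0.003760

0.0038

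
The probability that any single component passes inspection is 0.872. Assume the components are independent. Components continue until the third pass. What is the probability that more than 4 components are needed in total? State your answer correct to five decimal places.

Needing more than 4 components ⇔ fewer than 3 successes in the first 4. With X ~ Binomial(4, 0.872), P(Y > 4) = P(X ≤ 2).
  k=0: C(4,0)·0.872^0·0.128^4 = 0.0002684
  k=1: C(4,1)·0.872^1·0.128^3 = 0.0073149
  k=2: C(4,2)·0.872^2·0.128^2 = 0.0747488
P(X ≤ 2) = 0.0823321

0.08233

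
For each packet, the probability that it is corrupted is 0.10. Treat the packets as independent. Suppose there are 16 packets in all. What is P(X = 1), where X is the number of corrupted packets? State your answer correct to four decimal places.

X ~ Binomial(n=16, p=0.10).
P(X=1) = C(16,1) · p^1 · (1−p)^15
= 16 · 0.1 · 0.20589 = 0.329426

0.3294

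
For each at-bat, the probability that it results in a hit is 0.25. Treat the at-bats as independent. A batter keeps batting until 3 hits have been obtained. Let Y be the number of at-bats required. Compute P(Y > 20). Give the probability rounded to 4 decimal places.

0.0913

Needing more than 20 at-bats ⇔ fewer than 3 successes in the first 20. With X ~ Binomial(20, 0.25), P(Y > 20) = P(X ≤ 2).
  k=0: C(20,0)·0.25^0·0.75^20 = 0.003171
  k=1: C(20,1)·0.25^1·0.75^19 = 0.021141
  k=2: C(20,2)·0.25^2·0.75^18 = 0.066948
P(X ≤ 2) = 0.091260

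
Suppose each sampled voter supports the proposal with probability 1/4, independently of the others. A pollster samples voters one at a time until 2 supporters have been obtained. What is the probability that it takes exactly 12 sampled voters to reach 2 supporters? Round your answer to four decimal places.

Y = trial on which the second success occurs; negative binomial, r=2, p=0.25.
P(Y=12) = C(11,1) · p^2 · (1−p)^10
= 11 · 0.0625 · 0.056314 = 0.038716

0.0387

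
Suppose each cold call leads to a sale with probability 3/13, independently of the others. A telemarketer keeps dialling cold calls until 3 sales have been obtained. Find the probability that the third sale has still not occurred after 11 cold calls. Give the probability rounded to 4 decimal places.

Needing more than 11 cold calls ⇔ fewer than 3 successes in the first 11. With X ~ Binomial(11, 0.230769), P(Y > 11) = P(X ≤ 2).
  k=0: C(11,0)·0.230769^0·0.769231^11 = 0.055799
  k=1: C(11,1)·0.230769^1·0.769231^10 = 0.184135
  k=2: C(11,2)·0.230769^2·0.769231^9 = 0.276203
P(X ≤ 2) = 0.516137

0.5161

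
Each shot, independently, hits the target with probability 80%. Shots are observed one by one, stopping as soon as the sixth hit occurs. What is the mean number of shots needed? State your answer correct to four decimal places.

7.5000

Y = total shots until the sixth success; negative binomial with r=6, p=0.80.
E[Y] = r / p = 6 / 0.80 = 7.500000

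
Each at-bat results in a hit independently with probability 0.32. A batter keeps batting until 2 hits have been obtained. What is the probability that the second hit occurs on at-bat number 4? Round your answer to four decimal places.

Y = trial on which the second success occurs; negative binomial, r=2, p=0.32.
P(Y=4) = C(3,1) · p^2 · (1−p)^2
= 3 · 0.1024 · 0.4624 = 0.142049

0.1420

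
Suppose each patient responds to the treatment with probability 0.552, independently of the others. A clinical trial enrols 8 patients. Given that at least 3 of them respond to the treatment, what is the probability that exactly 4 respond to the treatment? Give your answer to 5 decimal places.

X ~ Binomial(8, 0.552). Want P(X=4 | X≥3) = P(X=4) / P(X≥3).
P(X=4) = C(8,4)·0.552^4·0.448^4 = 0.2617980
P(X≥3) = 1 − 0.0016226 − 0.0159947 − 0.0689770 = 0.9134057
Ratio = 0.2617980 / 0.9134057 = 0.2866175

0.28662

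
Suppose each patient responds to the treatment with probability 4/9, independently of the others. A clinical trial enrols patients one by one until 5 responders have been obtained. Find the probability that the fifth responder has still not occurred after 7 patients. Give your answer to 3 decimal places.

Needing more than 7 patients ⇔ fewer than 5 successes in the first 7. With X ~ Binomial(7, 0.444444), P(Y > 7) = P(X ≤ 4).
  k=0: C(7,0)·0.444444^0·0.555556^7 = 0.01633
  k=1: C(7,1)·0.444444^1·0.555556^6 = 0.09147
  k=2: C(7,2)·0.444444^2·0.555556^5 = 0.21953
  k=3: C(7,3)·0.444444^3·0.555556^4 = 0.29271
  k=4: C(7,4)·0.444444^4·0.555556^3 = 0.23416
P(X ≤ 4) = 0.85420

0.854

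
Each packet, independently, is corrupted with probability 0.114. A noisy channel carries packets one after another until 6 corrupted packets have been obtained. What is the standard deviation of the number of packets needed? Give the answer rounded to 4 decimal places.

20.2250

Y = total packets until the sixth success; negative binomial with r=6, p=0.114.
SD(Y) = √[r(1−p)/p²] = √(409.048938) = 20.224958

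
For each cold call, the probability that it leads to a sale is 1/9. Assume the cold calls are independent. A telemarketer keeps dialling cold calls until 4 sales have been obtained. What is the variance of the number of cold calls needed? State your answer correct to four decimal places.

288.0000

Y = total cold calls until the fourth success; negative binomial with r=4, p=0.111111.
Var(Y) = r(1−p)/p² = 4·0.888889 / 0.111111² = 288.000000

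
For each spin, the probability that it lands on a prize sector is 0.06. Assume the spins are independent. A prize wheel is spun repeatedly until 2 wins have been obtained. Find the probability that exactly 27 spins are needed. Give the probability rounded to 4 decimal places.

0.0199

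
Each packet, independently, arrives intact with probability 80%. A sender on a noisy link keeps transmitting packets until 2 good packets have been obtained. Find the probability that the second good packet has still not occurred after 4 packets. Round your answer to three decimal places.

0.027

Needing more than 4 packets ⇔ fewer than 2 successes in the first 4. With X ~ Binomial(4, 0.80), P(Y > 4) = P(X ≤ 1).
  k=0: C(4,0)·0.80^0·0.20^4 = 0.00160
  k=1: C(4,1)·0.80^1·0.20^3 = 0.02560
P(X ≤ 1) = 0.02720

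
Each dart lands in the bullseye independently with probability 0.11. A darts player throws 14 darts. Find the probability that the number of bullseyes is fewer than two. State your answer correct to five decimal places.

0.53417

X ~ Binomial(14, 0.11); P(X ≤ 1) = Σ C(14,k) p^k (1−p)^(14−k) over k:
  k=0: C(14,0)·0.11^0·0.89^14 = 0.1956411
  k=1: C(14,1)·0.11^1·0.89^13 = 0.3385250
Total = 0.5341661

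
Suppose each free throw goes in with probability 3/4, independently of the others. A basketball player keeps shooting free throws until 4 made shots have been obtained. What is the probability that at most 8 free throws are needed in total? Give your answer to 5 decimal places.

Finishing within 8 free throws ⇔ at least 4 successes in the first 8. With X ~ Binomial(8, 0.75), P(Y ≤ 8) = 1 − P(X ≤ 3).
  k=0: C(8,0)·0.75^0·0.25^8 = 0.0000153
  k=1: C(8,1)·0.75^1·0.25^7 = 0.0003662
  k=2: C(8,2)·0.75^2·0.25^6 = 0.0038452
  k=3: C(8,3)·0.75^3·0.25^5 = 0.0230713
1 − 0.0272980 = 0.9727020

0.97270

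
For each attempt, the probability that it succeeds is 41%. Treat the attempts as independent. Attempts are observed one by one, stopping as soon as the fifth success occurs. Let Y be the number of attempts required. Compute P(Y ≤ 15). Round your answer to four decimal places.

0.8052

Finishing within 15 attempts ⇔ at least 5 successes in the first 15. With X ~ Binomial(15, 0.41), P(Y ≤ 15) = 1 − P(X ≤ 4).
  k=0: C(15,0)·0.41^0·0.59^15 = 0.000365
  k=1: C(15,1)·0.41^1·0.59^14 = 0.003809
  k=2: C(15,2)·0.41^2·0.59^13 = 0.018528
  k=3: C(15,3)·0.41^3·0.59^12 = 0.055794
  k=4: C(15,4)·0.41^4·0.59^11 = 0.116316
1 − 0.194813 = 0.805187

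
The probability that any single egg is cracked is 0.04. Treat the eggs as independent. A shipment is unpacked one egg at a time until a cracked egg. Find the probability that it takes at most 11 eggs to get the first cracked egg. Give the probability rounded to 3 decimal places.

Y = number of eggs to the first success; geometric, p = 0.04.
P(Y ≤ 11) = 1 − (1−p)^11 = 1 − 0.63824 = 0.36176

0.362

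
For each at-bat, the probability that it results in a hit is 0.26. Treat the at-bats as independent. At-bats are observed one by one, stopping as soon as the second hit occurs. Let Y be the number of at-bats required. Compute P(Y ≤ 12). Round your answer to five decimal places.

0.85935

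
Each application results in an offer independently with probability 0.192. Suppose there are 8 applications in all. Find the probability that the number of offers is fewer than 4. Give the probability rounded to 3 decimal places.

X ~ Binomial(8, 0.192); P(X ≤ 3) = Σ C(8,k) p^k (1−p)^(8−k) over k:
  k=0: C(8,0)·0.192^0·0.808^8 = 0.18167
  k=1: C(8,1)·0.192^1·0.808^7 = 0.34536
  k=2: C(8,2)·0.192^2·0.808^6 = 0.28723
  k=3: C(8,3)·0.192^3·0.808^5 = 0.13650
Total = 0.95077

0.951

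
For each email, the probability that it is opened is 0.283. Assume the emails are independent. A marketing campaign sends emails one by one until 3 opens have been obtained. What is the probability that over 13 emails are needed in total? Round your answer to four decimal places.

Needing more than 13 emails ⇔ fewer than 3 successes in the first 13. With X ~ Binomial(13, 0.283), P(Y > 13) = P(X ≤ 2).
  k=0: C(13,0)·0.283^0·0.717^13 = 0.013236
  k=1: C(13,1)·0.283^1·0.717^12 = 0.067914
  k=2: C(13,2)·0.283^2·0.717^11 = 0.160834
P(X ≤ 2) = 0.241984

0.2420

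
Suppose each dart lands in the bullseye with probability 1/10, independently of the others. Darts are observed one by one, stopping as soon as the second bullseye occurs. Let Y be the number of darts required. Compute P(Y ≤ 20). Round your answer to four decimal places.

Finishing within 20 darts ⇔ at least 2 successes in the first 20. With X ~ Binomial(20, 0.10), P(Y ≤ 20) = 1 − P(X ≤ 1).
  k=0: C(20,0)·0.10^0·0.90^20 = 0.121577
  k=1: C(20,1)·0.10^1·0.90^19 = 0.270170
1 − 0.391747 = 0.608253

0.6083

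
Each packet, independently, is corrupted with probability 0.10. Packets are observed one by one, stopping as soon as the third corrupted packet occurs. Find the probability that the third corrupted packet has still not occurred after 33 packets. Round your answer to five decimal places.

0.34566

Needing more than 33 packets ⇔ fewer than 3 successes in the first 33. With X ~ Binomial(33, 0.10), P(Y > 33) = P(X ≤ 2).
  k=0: C(33,0)·0.10^0·0.90^33 = 0.0309032
  k=1: C(33,1)·0.10^1·0.90^32 = 0.1133116
  k=2: C(33,2)·0.10^2·0.90^31 = 0.2014428
P(X ≤ 2) = 0.3456575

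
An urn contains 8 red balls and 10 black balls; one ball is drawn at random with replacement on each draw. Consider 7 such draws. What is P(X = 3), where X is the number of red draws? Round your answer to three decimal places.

0.293

X ~ Binomial(n=7, p=0.444444).
P(X=3) = C(7,3) · p^3 · (1−p)^4
= 35 · 0.087791 · 0.09526 = 0.29271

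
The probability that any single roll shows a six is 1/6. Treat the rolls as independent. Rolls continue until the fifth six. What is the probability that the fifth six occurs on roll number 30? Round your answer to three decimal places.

0.032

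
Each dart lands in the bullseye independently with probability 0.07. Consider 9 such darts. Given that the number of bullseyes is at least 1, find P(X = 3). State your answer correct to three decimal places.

X ~ Binomial(9, 0.07). Want P(X=3 | X≥1) = P(X=3) / P(X≥1).
P(X=3) = C(9,3)·0.07^3·0.93^6 = 0.01864
P(X≥1) = 1 − 0.52041 = 0.47959
Ratio = 0.01864 / 0.47959 = 0.03887

0.039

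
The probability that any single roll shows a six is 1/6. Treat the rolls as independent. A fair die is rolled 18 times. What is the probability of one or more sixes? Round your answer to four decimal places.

0.9624

P(at least one) = 1 − P(none) = 1 − (1 − 0.166667)^18
= 1 − 0.037561 = 0.962439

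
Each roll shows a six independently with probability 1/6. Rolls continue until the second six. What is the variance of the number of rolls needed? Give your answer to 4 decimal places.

60.0000

Y = total rolls until the second success; negative binomial with r=2, p=0.166667.
Var(Y) = r(1−p)/p² = 2·0.833333 / 0.166667² = 60.000000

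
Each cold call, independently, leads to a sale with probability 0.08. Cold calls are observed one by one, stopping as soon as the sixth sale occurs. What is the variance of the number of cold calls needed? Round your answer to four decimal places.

862.5000

Y = total cold calls until the sixth success; negative binomial with r=6, p=0.08.
Var(Y) = r(1−p)/p² = 6·0.92 / 0.08² = 862.500000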